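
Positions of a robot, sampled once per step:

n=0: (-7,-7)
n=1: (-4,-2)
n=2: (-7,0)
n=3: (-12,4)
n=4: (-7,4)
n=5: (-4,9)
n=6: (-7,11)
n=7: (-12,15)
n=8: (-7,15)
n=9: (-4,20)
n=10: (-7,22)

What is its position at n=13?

Step-to-step displacements: (+3,+5), (-3,+2), (-5,+4), (+5,+0), (+3,+5), (-3,+2), (-5,+4), (+5,+0), (+3,+5), (-3,+2) — a repeating cycle of length 4.
step 11: apply (-5,+4) → (-12,26)
step 12: apply (+5,+0) → (-7,26)
step 13: apply (+3,+5) → (-4,31)

(-4,31)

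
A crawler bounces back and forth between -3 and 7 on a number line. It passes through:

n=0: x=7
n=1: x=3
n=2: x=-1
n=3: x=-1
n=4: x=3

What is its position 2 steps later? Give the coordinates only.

The value reflects between -3 and 7, moving 4 per step.
  step 5: 3 → 7
  step 6: 7 → 3

x=3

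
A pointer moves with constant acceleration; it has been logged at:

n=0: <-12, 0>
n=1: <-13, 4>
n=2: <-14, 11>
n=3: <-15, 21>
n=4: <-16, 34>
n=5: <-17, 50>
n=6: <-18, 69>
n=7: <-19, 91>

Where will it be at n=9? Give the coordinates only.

Successive displacements: <-1, +4>, <-1, +7>, <-1, +10>, <-1, +13>, <-1, +16>, <-1, +19>, <-1, +22> — each changes by <+0, +3>.
step 8: <-19, 91> + <-1, +25> → <-20, 116>
step 9: <-20, 116> + <-1, +28> → <-21, 144>

<-21, 144>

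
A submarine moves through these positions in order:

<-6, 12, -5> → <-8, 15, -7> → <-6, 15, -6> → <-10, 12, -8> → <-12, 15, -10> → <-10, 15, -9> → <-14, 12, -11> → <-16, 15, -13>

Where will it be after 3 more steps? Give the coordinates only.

The moves between consecutive positions are <-2, +3, -2>, <+2, +0, +1>, <-4, -3, -2>, <-2, +3, -2>, <+2, +0, +1>, <-4, -3, -2>, <-2, +3, -2>; they repeat the 3-cycle [<-2, +3, -2>, <+2, +0, +1>, <-4, -3, -2>].
step 8: apply <+2, +0, +1> → <-14, 15, -12>
step 9: apply <-4, -3, -2> → <-18, 12, -14>
step 10: apply <-2, +3, -2> → <-20, 15, -16>

<-20, 15, -16>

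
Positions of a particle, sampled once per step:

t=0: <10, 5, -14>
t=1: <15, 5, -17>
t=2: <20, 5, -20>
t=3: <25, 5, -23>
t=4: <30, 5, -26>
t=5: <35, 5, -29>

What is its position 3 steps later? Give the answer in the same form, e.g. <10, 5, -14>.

<50, 5, -38>

Each step adds <+5, +0, -3> to the position.
step 6: <35, 5, -29> + <+5, +0, -3> → <40, 5, -32>
step 7: <40, 5, -32> + <+5, +0, -3> → <45, 5, -35>
step 8: <45, 5, -35> + <+5, +0, -3> → <50, 5, -38>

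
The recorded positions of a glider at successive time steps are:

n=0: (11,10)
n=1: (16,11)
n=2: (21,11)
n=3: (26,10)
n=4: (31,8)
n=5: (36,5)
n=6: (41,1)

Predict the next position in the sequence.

(46,-4)

Taking differences between consecutive positions: (+5,+1), (+5,+0), (+5,-1), (+5,-2), (+5,-3), (+5,-4). These grow by (+0,-1) each step.
step 7: (41,1) + (+5,-5) → (46,-4)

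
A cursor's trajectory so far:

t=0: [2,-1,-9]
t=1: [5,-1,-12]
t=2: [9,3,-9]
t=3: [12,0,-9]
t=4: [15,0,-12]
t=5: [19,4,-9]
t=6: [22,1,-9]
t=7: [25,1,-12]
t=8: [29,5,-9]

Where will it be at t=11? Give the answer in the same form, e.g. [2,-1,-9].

[39,6,-9]

Step-to-step displacements: [+3,+0,-3], [+4,+4,+3], [+3,-3,+0], [+3,+0,-3], [+4,+4,+3], [+3,-3,+0], [+3,+0,-3], [+4,+4,+3] — a repeating cycle of length 3.
step 9: apply [+3,-3,+0] → [32,2,-9]
step 10: apply [+3,+0,-3] → [35,2,-12]
step 11: apply [+4,+4,+3] → [39,6,-9]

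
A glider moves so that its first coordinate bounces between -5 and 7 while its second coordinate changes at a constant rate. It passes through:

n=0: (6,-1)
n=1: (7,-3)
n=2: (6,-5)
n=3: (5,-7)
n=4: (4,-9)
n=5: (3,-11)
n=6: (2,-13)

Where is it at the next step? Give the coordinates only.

(1,-15)

The first coordinate travels 1 per step and bounces off the walls at -5 and 7.
  step 7: 2 → 1
The second coordinate changes by -2 each step: at step 7 it is -15.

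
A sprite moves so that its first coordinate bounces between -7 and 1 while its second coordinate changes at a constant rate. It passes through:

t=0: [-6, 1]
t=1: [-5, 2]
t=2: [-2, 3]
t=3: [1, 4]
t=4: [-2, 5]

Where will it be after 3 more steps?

The first coordinate travels 3 per step and bounces off the walls at -7 and 1.
  step 5: -2 → -5
  step 6: -5 → -6
  step 7: -6 → -3
The second coordinate changes by +1 each step: at step 7 it is 8.

[-3, 8]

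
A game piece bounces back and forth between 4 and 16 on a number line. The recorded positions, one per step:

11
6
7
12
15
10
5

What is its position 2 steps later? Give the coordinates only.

The value travels 5 per step and bounces off the walls at 4 and 16.
  step 7: 5 → 8
  step 8: 8 → 13

13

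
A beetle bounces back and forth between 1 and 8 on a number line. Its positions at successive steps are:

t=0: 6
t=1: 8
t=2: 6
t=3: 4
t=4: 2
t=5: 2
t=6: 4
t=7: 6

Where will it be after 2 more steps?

The value reflects between 1 and 8, moving 2 per step.
  step 8: 6 → 8
  step 9: 8 → 6

6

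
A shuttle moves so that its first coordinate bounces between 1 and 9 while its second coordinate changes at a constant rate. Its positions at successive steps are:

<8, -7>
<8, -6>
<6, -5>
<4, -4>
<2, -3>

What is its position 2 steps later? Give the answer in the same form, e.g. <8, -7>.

<4, -1>

The first coordinate travels 2 per step and bounces off the walls at 1 and 9.
  step 5: 2 → 2
  step 6: 2 → 4
The second coordinate changes by +1 each step: at step 6 it is -1.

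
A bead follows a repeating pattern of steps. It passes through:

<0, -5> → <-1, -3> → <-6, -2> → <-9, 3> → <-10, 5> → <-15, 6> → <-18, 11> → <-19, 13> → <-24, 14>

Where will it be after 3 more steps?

<-33, 22>

The moves between consecutive positions are <-1, +2>, <-5, +1>, <-3, +5>, <-1, +2>, <-5, +1>, <-3, +5>, <-1, +2>, <-5, +1>; they repeat the 3-cycle [<-1, +2>, <-5, +1>, <-3, +5>].
step 9: apply <-3, +5> → <-27, 19>
step 10: apply <-1, +2> → <-28, 21>
step 11: apply <-5, +1> → <-33, 22>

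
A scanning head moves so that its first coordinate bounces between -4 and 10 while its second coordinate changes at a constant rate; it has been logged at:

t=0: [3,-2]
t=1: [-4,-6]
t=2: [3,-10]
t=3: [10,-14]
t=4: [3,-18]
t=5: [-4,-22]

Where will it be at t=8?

[3,-34]

The first coordinate reflects between -4 and 10, moving 7 per step.
  step 6: -4 → 3
  step 7: 3 → 10
  step 8: 10 → 3
The second coordinate changes by -4 each step: at step 8 it is -34.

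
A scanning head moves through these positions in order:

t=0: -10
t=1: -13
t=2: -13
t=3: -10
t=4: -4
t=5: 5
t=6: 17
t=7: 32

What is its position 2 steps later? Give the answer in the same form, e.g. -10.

71

First differences are -3, +0, +3, +6, +9, +12, +15; their common second difference is +3 (constant acceleration).
step 8: 32 + 18 → 50
step 9: 50 + 21 → 71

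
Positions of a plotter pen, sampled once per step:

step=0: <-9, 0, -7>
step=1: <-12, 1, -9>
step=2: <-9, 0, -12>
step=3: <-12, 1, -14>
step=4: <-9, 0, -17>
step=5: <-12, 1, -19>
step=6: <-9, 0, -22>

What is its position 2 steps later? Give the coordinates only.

<-9, 0, -27>

Differencing gives <-3, +1, -2>, <+3, -1, -3>, <-3, +1, -2>, <+3, -1, -3>, <-3, +1, -2>, <+3, -1, -3>. This is the pattern <-3, +1, -2>, <+3, -1, -3> repeated.
step 7: apply <-3, +1, -2> → <-12, 1, -24>
step 8: apply <+3, -1, -3> → <-9, 0, -27>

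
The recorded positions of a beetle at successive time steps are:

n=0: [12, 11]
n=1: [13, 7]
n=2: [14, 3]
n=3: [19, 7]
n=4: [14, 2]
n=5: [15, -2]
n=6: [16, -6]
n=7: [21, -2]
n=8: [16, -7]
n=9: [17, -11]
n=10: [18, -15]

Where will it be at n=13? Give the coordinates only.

Step-to-step displacements: [+1, -4], [+1, -4], [+5, +4], [-5, -5], [+1, -4], [+1, -4], [+5, +4], [-5, -5], [+1, -4], [+1, -4] — a repeating cycle of length 4.
step 11: apply [+5, +4] → [23, -11]
step 12: apply [-5, -5] → [18, -16]
step 13: apply [+1, -4] → [19, -20]

[19, -20]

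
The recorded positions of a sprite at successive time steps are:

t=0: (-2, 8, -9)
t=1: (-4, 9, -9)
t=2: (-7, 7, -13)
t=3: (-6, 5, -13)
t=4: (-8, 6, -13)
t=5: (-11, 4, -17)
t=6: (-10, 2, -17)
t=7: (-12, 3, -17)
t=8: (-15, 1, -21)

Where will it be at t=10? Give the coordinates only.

Differencing gives (-2, +1, +0), (-3, -2, -4), (+1, -2, +0), (-2, +1, +0), (-3, -2, -4), (+1, -2, +0), (-2, +1, +0), (-3, -2, -4). This is the pattern (-2, +1, +0), (-3, -2, -4), (+1, -2, +0) repeated.
step 9: apply (+1, -2, +0) → (-14, -1, -21)
step 10: apply (-2, +1, +0) → (-16, 0, -21)

(-16, 0, -21)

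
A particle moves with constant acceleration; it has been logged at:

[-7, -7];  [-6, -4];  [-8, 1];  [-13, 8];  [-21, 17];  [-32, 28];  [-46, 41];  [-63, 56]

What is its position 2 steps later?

First differences are [+1, +3], [-2, +5], [-5, +7], [-8, +9], [-11, +11], [-14, +13], [-17, +15]; their common second difference is [-3, +2] (constant acceleration).
step 8: [-63, 56] + [-20, +17] → [-83, 73]
step 9: [-83, 73] + [-23, +19] → [-106, 92]

[-106, 92]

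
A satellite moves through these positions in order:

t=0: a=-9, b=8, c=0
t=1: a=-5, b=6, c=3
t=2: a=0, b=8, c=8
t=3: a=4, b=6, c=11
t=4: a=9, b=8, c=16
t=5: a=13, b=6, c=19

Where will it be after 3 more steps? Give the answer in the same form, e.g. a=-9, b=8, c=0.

Differencing gives (+4,-2,+3), (+5,+2,+5), (+4,-2,+3), (+5,+2,+5), (+4,-2,+3). This is the pattern (+4,-2,+3), (+5,+2,+5) repeated.
step 6: apply (+5,+2,+5) → a=18, b=8, c=24
step 7: apply (+4,-2,+3) → a=22, b=6, c=27
step 8: apply (+5,+2,+5) → a=27, b=8, c=32

a=27, b=8, c=32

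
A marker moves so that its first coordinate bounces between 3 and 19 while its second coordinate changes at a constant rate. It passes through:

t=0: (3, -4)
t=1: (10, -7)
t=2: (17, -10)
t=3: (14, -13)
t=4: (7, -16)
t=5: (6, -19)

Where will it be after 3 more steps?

(11, -28)

The first coordinate travels 7 per step and bounces off the walls at 3 and 19.
  step 6: 6 → 13
  step 7: 13 → 18
  step 8: 18 → 11
The second coordinate changes by -3 each step: at step 8 it is -28.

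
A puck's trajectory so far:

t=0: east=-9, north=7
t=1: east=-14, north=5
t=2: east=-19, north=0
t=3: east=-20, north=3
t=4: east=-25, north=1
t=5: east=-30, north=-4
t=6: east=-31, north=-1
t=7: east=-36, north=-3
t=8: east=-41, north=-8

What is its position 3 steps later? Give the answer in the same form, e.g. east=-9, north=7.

east=-52, north=-12

Step-to-step displacements: (-5,-2), (-5,-5), (-1,+3), (-5,-2), (-5,-5), (-1,+3), (-5,-2), (-5,-5) — a repeating cycle of length 3.
step 9: apply (-1,+3) → east=-42, north=-5
step 10: apply (-5,-2) → east=-47, north=-7
step 11: apply (-5,-5) → east=-52, north=-12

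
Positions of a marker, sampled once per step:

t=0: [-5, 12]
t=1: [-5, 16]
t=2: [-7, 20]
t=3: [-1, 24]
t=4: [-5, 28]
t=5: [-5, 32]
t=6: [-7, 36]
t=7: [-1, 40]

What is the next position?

First: cycles through -5, -5, -7, -1 every 4 steps. Step 8 lands at position 0 of the cycle → -5.
Second: linear, +4 per step → 44 at step 8.

[-5, 44]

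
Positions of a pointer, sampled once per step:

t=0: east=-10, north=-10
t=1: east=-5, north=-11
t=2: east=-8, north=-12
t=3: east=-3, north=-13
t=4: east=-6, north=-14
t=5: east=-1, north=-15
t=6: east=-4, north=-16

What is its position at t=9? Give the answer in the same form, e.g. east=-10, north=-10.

east=3, north=-19

Step-to-step displacements: (+5,-1), (-3,-1), (+5,-1), (-3,-1), (+5,-1), (-3,-1) — a repeating cycle of length 2.
step 7: apply (+5,-1) → east=1, north=-17
step 8: apply (-3,-1) → east=-2, north=-18
step 9: apply (+5,-1) → east=3, north=-19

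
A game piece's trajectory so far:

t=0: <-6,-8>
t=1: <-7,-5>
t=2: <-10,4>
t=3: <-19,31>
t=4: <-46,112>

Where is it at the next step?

Consecutive displacements <-1,+3>, <-3,+9>, <-9,+27>, <-27,+81> scale by a factor of 3 each step.
step 5: <-46,112> + <-81,+243> → <-127,355>

<-127,355>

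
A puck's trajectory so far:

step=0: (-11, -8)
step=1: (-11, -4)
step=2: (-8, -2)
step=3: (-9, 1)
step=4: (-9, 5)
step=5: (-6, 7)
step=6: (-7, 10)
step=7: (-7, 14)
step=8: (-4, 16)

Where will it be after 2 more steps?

(-5, 23)

Differencing gives (+0, +4), (+3, +2), (-1, +3), (+0, +4), (+3, +2), (-1, +3), (+0, +4), (+3, +2). This is the pattern (+0, +4), (+3, +2), (-1, +3) repeated.
step 9: apply (-1, +3) → (-5, 19)
step 10: apply (+0, +4) → (-5, 23)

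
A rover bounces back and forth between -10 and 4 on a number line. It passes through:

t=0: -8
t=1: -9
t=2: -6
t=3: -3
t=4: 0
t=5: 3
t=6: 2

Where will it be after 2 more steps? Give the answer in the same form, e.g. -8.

The value reflects between -10 and 4, moving 3 per step.
  step 7: 2 → -1
  step 8: -1 → -4

-4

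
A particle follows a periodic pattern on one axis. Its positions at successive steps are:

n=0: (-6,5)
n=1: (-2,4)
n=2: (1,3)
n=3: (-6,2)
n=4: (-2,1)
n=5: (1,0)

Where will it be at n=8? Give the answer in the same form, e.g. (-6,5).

First: cycles through -6, -2, 1 every 3 steps. Step 8 lands at position 2 of the cycle → 1.
Second: linear, -1 per step → -3 at step 8.

(1,-3)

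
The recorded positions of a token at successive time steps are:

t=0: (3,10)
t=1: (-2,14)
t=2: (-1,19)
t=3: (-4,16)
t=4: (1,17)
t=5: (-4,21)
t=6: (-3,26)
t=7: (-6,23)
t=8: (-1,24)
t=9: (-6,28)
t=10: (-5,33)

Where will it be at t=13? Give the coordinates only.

(-8,35)

Differencing gives (-5,+4), (+1,+5), (-3,-3), (+5,+1), (-5,+4), (+1,+5), (-3,-3), (+5,+1), (-5,+4), (+1,+5). This is the pattern (-5,+4), (+1,+5), (-3,-3), (+5,+1) repeated.
step 11: apply (-3,-3) → (-8,30)
step 12: apply (+5,+1) → (-3,31)
step 13: apply (-5,+4) → (-8,35)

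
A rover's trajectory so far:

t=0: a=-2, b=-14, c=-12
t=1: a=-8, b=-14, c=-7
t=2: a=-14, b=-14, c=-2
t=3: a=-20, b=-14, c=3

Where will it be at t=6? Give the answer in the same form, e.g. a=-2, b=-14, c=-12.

Constant displacement of (-6,+0,+5) per step.
step 4: a=-20, b=-14, c=3 + (-6,+0,+5) → a=-26, b=-14, c=8
step 5: a=-26, b=-14, c=8 + (-6,+0,+5) → a=-32, b=-14, c=13
step 6: a=-32, b=-14, c=13 + (-6,+0,+5) → a=-38, b=-14, c=18

a=-38, b=-14, c=18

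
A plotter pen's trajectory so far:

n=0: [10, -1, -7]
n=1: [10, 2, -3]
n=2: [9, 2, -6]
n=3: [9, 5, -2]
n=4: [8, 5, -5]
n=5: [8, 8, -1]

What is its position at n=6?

Differencing gives [+0, +3, +4], [-1, +0, -3], [+0, +3, +4], [-1, +0, -3], [+0, +3, +4]. This is the pattern [+0, +3, +4], [-1, +0, -3] repeated.
step 6: apply [-1, +0, -3] → [7, 8, -4]

[7, 8, -4]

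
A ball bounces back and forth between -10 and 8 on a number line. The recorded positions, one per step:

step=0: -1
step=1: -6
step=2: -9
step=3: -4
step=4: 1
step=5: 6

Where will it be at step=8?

-5

The value travels 5 per step and bounces off the walls at -10 and 8.
  step 6: 6 → 5
  step 7: 5 → 0
  step 8: 0 → -5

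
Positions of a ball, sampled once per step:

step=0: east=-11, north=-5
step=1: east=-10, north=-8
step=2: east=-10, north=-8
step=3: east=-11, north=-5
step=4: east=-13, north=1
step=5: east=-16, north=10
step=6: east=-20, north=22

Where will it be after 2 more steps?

Successive displacements: (+1,-3), (+0,+0), (-1,+3), (-2,+6), (-3,+9), (-4,+12) — each changes by (-1,+3).
step 7: east=-20, north=22 + (-5,+15) → east=-25, north=37
step 8: east=-25, north=37 + (-6,+18) → east=-31, north=55

east=-31, north=55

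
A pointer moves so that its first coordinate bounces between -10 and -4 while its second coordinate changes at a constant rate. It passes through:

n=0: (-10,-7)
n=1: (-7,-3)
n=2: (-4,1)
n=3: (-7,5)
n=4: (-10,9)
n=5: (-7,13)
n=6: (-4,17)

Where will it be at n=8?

(-10,25)

The first coordinate travels 3 per step and bounces off the walls at -10 and -4.
  step 7: -4 → -7
  step 8: -7 → -10
The second coordinate changes by +4 each step: at step 8 it is 25.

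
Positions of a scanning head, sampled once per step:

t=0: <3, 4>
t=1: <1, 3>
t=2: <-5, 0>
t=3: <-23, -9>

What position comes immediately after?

<-77, -36>

Consecutive displacements <-2, -1>, <-6, -3>, <-18, -9> scale by a factor of 3 each step.
step 4: <-23, -9> + <-54, -27> → <-77, -36>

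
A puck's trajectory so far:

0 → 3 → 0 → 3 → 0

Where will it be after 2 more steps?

0

The jumps are +3, -3, +3, -3 — a geometric progression with ratio -1.
step 5: 0 + 3 → 3
step 6: 3 − 3 → 0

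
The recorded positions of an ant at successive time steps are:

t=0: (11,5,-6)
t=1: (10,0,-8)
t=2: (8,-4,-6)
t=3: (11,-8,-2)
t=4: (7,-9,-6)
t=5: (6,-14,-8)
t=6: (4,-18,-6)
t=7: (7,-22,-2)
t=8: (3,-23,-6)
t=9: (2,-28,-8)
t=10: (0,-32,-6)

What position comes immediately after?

(3,-36,-2)

The moves between consecutive positions are (-1,-5,-2), (-2,-4,+2), (+3,-4,+4), (-4,-1,-4), (-1,-5,-2), (-2,-4,+2), (+3,-4,+4), (-4,-1,-4), (-1,-5,-2), (-2,-4,+2); they repeat the 4-cycle [(-1,-5,-2), (-2,-4,+2), (+3,-4,+4), (-4,-1,-4)].
step 11: apply (+3,-4,+4) → (3,-36,-2)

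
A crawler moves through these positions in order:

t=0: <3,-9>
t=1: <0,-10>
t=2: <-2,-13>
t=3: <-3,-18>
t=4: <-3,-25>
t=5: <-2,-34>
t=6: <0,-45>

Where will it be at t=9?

<12,-90>

Taking differences between consecutive positions: <-3,-1>, <-2,-3>, <-1,-5>, <+0,-7>, <+1,-9>, <+2,-11>. These grow by <+1,-2> each step.
step 7: <0,-45> + <+3,-13> → <3,-58>
step 8: <3,-58> + <+4,-15> → <7,-73>
step 9: <7,-73> + <+5,-17> → <12,-90>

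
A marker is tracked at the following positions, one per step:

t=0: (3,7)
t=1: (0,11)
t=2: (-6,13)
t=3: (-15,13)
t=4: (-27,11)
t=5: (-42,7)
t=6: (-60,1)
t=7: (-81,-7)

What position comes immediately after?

(-105,-17)

Successive displacements: (-3,+4), (-6,+2), (-9,+0), (-12,-2), (-15,-4), (-18,-6), (-21,-8) — each changes by (-3,-2).
step 8: (-81,-7) + (-24,-10) → (-105,-17)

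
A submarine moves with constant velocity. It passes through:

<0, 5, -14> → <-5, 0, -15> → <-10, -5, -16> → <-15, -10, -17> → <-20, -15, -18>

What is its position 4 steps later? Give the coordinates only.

<-40, -35, -22>

Each step adds <-5, -5, -1> to the position.
step 5: <-20, -15, -18> + <-5, -5, -1> → <-25, -20, -19>
step 6: <-25, -20, -19> + <-5, -5, -1> → <-30, -25, -20>
step 7: <-30, -25, -20> + <-5, -5, -1> → <-35, -30, -21>
step 8: <-35, -30, -21> + <-5, -5, -1> → <-40, -35, -22>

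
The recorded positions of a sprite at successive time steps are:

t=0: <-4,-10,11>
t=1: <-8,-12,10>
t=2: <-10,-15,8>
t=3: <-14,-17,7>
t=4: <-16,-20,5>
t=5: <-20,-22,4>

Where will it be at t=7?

<-26,-27,1>

Differencing gives <-4,-2,-1>, <-2,-3,-2>, <-4,-2,-1>, <-2,-3,-2>, <-4,-2,-1>. This is the pattern <-4,-2,-1>, <-2,-3,-2> repeated.
step 6: apply <-2,-3,-2> → <-22,-25,2>
step 7: apply <-4,-2,-1> → <-26,-27,1>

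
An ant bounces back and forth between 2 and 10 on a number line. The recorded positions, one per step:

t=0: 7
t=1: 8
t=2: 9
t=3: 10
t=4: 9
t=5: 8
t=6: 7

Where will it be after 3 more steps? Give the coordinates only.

4

The value travels 1 per step and bounces off the walls at 2 and 10.
  step 7: 7 → 6
  step 8: 6 → 5
  step 9: 5 → 4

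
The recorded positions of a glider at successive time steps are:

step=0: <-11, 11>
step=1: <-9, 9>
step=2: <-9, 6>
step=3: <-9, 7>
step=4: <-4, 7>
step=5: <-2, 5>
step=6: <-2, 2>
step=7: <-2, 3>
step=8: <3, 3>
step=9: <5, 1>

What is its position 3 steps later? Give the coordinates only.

<10, -1>

The moves between consecutive positions are <+2, -2>, <+0, -3>, <+0, +1>, <+5, +0>, <+2, -2>, <+0, -3>, <+0, +1>, <+5, +0>, <+2, -2>; they repeat the 4-cycle [<+2, -2>, <+0, -3>, <+0, +1>, <+5, +0>].
step 10: apply <+0, -3> → <5, -2>
step 11: apply <+0, +1> → <5, -1>
step 12: apply <+5, +0> → <10, -1>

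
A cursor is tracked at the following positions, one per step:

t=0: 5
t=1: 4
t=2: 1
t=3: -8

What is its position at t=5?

-116

Consecutive displacements -1, -3, -9 scale by a factor of 3 each step.
step 4: -8 − 27 → -35
step 5: -35 − 81 → -116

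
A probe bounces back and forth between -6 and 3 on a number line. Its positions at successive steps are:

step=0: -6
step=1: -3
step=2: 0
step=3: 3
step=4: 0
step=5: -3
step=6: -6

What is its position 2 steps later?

0

The value travels 3 per step and bounces off the walls at -6 and 3.
  step 7: -6 → -3
  step 8: -3 → 0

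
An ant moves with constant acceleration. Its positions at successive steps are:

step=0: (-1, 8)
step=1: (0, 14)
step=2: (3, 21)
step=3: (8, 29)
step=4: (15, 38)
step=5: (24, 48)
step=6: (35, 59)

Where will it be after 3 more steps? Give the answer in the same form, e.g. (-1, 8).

(80, 98)

Taking differences between consecutive positions: (+1, +6), (+3, +7), (+5, +8), (+7, +9), (+9, +10), (+11, +11). These grow by (+2, +1) each step.
step 7: (35, 59) + (+13, +12) → (48, 71)
step 8: (48, 71) + (+15, +13) → (63, 84)
step 9: (63, 84) + (+17, +14) → (80, 98)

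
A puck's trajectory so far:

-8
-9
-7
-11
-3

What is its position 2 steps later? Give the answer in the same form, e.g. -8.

Consecutive displacements -1, +2, -4, +8 scale by a factor of -2 each step.
step 5: -3 − 16 → -19
step 6: -19 + 32 → 13

13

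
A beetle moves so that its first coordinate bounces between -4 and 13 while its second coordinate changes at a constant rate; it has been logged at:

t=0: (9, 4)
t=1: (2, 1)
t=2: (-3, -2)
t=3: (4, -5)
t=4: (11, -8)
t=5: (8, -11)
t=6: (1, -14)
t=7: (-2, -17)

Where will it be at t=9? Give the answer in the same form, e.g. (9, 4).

(12, -23)

The first coordinate reflects between -4 and 13, moving 7 per step.
  step 8: -2 → 5
  step 9: 5 → 12
The second coordinate changes by -3 each step: at step 9 it is -23.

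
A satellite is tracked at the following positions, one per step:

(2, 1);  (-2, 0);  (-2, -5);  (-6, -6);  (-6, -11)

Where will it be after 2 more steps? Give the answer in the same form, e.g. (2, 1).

(-10, -17)

Step-to-step displacements: (-4, -1), (+0, -5), (-4, -1), (+0, -5) — a repeating cycle of length 2.
step 5: apply (-4, -1) → (-10, -12)
step 6: apply (+0, -5) → (-10, -17)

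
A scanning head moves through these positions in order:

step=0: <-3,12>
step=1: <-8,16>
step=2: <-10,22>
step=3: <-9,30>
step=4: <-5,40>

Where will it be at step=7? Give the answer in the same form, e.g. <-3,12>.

First differences are <-5,+4>, <-2,+6>, <+1,+8>, <+4,+10>; their common second difference is <+3,+2> (constant acceleration).
step 5: <-5,40> + <+7,+12> → <2,52>
step 6: <2,52> + <+10,+14> → <12,66>
step 7: <12,66> + <+13,+16> → <25,82>

<25,82>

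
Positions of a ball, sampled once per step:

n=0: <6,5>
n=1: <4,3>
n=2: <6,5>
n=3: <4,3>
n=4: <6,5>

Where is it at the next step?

<4,3>

Step-to-step displacements: <-2,-2>, <+2,+2>, <-2,-2>, <+2,+2>; each is -1× the previous.
step 5: <6,5> + <-2,-2> → <4,3>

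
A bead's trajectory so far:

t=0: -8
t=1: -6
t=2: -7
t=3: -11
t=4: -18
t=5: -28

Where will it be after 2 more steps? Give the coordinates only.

First differences are +2, -1, -4, -7, -10; their common second difference is -3 (constant acceleration).
step 6: -28 − 13 → -41
step 7: -41 − 16 → -57

-57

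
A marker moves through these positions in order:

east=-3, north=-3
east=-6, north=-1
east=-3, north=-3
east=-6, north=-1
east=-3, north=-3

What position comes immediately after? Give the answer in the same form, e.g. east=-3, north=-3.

east=-6, north=-1

The jumps are (-3, +2), (+3, -2), (-3, +2), (+3, -2) — a geometric progression with ratio -1.
step 5: east=-3, north=-3 + (-3, +2) → east=-6, north=-1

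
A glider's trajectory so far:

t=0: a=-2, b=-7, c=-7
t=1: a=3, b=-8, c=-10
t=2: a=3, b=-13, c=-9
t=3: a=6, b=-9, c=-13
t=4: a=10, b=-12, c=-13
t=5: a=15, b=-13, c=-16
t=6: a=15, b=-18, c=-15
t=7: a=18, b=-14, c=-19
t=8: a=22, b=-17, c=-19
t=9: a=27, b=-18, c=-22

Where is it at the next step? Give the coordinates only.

a=27, b=-23, c=-21

The moves between consecutive positions are (+5, -1, -3), (+0, -5, +1), (+3, +4, -4), (+4, -3, +0), (+5, -1, -3), (+0, -5, +1), (+3, +4, -4), (+4, -3, +0), (+5, -1, -3); they repeat the 4-cycle [(+5, -1, -3), (+0, -5, +1), (+3, +4, -4), (+4, -3, +0)].
step 10: apply (+0, -5, +1) → a=27, b=-23, c=-21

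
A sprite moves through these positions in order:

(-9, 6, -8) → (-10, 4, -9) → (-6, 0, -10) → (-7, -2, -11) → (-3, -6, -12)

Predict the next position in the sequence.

(-4, -8, -13)

Differencing gives (-1, -2, -1), (+4, -4, -1), (-1, -2, -1), (+4, -4, -1). This is the pattern (-1, -2, -1), (+4, -4, -1) repeated.
step 5: apply (-1, -2, -1) → (-4, -8, -13)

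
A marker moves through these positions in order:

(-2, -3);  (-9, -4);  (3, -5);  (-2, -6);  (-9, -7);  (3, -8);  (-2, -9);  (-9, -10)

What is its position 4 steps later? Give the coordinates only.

First: cycles through -2, -9, 3 every 3 steps. Step 11 lands at position 2 of the cycle → 3.
Second: linear, -1 per step → -14 at step 11.

(3, -14)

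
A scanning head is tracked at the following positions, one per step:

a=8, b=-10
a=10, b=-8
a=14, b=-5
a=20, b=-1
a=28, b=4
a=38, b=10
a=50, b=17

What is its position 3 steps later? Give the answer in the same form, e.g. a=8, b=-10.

Successive displacements: (+2,+2), (+4,+3), (+6,+4), (+8,+5), (+10,+6), (+12,+7) — each changes by (+2,+1).
step 7: a=50, b=17 + (+14,+8) → a=64, b=25
step 8: a=64, b=25 + (+16,+9) → a=80, b=34
step 9: a=80, b=34 + (+18,+10) → a=98, b=44

a=98, b=44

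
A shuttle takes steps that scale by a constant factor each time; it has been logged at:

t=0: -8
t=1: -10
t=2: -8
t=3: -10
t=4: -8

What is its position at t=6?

-8

Step-to-step displacements: -2, +2, -2, +2; each is -1× the previous.
step 5: -8 − 2 → -10
step 6: -10 + 2 → -8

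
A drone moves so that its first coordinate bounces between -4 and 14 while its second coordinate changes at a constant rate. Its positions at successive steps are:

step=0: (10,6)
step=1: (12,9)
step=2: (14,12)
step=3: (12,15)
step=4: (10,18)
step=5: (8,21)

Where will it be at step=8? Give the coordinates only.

(2,30)

The first coordinate travels 2 per step and bounces off the walls at -4 and 14.
  step 6: 8 → 6
  step 7: 6 → 4
  step 8: 4 → 2
The second coordinate changes by +3 each step: at step 8 it is 30.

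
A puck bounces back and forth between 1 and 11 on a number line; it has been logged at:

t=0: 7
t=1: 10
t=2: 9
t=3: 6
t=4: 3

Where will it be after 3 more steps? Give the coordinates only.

8

The value reflects between 1 and 11, moving 3 per step.
  step 5: 3 → 2
  step 6: 2 → 5
  step 7: 5 → 8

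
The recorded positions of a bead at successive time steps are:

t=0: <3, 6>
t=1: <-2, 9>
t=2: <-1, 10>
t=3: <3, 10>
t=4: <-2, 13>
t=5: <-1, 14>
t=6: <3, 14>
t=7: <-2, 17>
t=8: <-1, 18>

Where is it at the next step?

Step-to-step displacements: <-5, +3>, <+1, +1>, <+4, +0>, <-5, +3>, <+1, +1>, <+4, +0>, <-5, +3>, <+1, +1> — a repeating cycle of length 3.
step 9: apply <+4, +0> → <3, 18>

<3, 18>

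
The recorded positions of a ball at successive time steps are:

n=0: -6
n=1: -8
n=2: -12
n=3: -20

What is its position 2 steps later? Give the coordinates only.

-68

The jumps are -2, -4, -8 — a geometric progression with ratio 2.
step 4: -20 − 16 → -36
step 5: -36 − 32 → -68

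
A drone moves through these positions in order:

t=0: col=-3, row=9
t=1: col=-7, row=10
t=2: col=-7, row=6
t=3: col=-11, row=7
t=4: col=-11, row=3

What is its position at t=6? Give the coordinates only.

col=-15, row=0

The moves between consecutive positions are (-4,+1), (+0,-4), (-4,+1), (+0,-4); they repeat the 2-cycle [(-4,+1), (+0,-4)].
step 5: apply (-4,+1) → col=-15, row=4
step 6: apply (+0,-4) → col=-15, row=0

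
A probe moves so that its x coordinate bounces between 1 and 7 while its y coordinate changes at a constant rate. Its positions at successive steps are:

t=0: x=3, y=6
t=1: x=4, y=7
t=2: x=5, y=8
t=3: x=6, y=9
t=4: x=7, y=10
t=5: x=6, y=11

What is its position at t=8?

x=3, y=14

The x coordinate travels 1 per step and bounces off the walls at 1 and 7.
  step 6: 6 → 5
  step 7: 5 → 4
  step 8: 4 → 3
The y coordinate changes by +1 each step: at step 8 it is 14.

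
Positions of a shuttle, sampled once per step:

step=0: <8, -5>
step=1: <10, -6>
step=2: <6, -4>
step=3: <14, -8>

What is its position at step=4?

Consecutive displacements <+2, -1>, <-4, +2>, <+8, -4> scale by a factor of -2 each step.
step 4: <14, -8> + <-16, +8> → <-2, 0>

<-2, 0>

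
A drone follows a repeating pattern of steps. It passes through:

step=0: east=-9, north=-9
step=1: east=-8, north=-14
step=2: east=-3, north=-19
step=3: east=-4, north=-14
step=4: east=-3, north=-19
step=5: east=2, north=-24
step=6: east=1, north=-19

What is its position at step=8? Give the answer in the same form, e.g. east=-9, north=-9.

Step-to-step displacements: (+1,-5), (+5,-5), (-1,+5), (+1,-5), (+5,-5), (-1,+5) — a repeating cycle of length 3.
step 7: apply (+1,-5) → east=2, north=-24
step 8: apply (+5,-5) → east=7, north=-29

east=7, north=-29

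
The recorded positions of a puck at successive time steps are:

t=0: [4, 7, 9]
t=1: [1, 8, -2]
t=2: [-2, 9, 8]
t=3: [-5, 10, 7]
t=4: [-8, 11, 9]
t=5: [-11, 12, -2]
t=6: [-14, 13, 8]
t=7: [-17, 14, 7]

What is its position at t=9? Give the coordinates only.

[-23, 16, -2]

First: linear, -3 per step → -23 at step 9.
Second: linear, +1 per step → 16 at step 9.
Third: cycles through 9, -2, 8, 7 every 4 steps. Step 9 lands at position 1 of the cycle → -2.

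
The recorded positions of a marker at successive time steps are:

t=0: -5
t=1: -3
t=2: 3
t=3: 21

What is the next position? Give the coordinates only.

Consecutive displacements +2, +6, +18 scale by a factor of 3 each step.
step 4: 21 + 54 → 75

75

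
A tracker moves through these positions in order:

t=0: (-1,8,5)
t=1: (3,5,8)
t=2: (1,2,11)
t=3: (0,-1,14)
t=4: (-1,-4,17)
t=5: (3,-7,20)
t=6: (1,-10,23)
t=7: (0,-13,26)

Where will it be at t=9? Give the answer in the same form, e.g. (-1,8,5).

The first coordinate repeats the cycle [-1, 3, 1, 0] with period 4; step 9 mod 4 = 1, giving 3.
The second coordinate changes by -3 each step, so at step 9 it is 8 + 9·(-3) = -19.
The third coordinate changes by +3 each step, so at step 9 it is 5 + 9·(3) = 32.

(3,-19,32)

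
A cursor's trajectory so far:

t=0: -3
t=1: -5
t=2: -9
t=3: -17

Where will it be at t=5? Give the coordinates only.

The jumps are -2, -4, -8 — a geometric progression with ratio 2.
step 4: -17 − 16 → -33
step 5: -33 − 32 → -65

-65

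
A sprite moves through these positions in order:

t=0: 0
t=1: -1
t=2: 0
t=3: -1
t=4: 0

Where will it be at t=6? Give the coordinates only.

0

The jumps are -1, +1, -1, +1 — a geometric progression with ratio -1.
step 5: 0 − 1 → -1
step 6: -1 + 1 → 0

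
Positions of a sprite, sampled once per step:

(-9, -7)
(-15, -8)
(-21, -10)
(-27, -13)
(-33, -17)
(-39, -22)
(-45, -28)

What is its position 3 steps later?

Successive displacements: (-6, -1), (-6, -2), (-6, -3), (-6, -4), (-6, -5), (-6, -6) — each changes by (+0, -1).
step 7: (-45, -28) + (-6, -7) → (-51, -35)
step 8: (-51, -35) + (-6, -8) → (-57, -43)
step 9: (-57, -43) + (-6, -9) → (-63, -52)

(-63, -52)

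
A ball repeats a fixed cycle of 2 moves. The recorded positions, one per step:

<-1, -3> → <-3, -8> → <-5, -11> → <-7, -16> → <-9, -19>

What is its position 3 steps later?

<-15, -32>

The moves between consecutive positions are <-2, -5>, <-2, -3>, <-2, -5>, <-2, -3>; they repeat the 2-cycle [<-2, -5>, <-2, -3>].
step 5: apply <-2, -5> → <-11, -24>
step 6: apply <-2, -3> → <-13, -27>
step 7: apply <-2, -5> → <-15, -32>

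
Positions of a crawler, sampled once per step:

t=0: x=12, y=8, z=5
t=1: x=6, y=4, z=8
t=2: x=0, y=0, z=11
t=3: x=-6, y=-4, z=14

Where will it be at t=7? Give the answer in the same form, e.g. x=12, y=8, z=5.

x=-30, y=-20, z=26

The position changes by (-6,-4,+3) every step.
step 4: x=-6, y=-4, z=14 + (-6,-4,+3) → x=-12, y=-8, z=17
step 5: x=-12, y=-8, z=17 + (-6,-4,+3) → x=-18, y=-12, z=20
step 6: x=-18, y=-12, z=20 + (-6,-4,+3) → x=-24, y=-16, z=23
step 7: x=-24, y=-16, z=23 + (-6,-4,+3) → x=-30, y=-20, z=26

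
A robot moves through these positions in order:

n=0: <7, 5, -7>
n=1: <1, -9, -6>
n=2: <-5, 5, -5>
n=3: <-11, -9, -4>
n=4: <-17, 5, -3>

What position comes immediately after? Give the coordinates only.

The first coordinate changes by -6 each step, so at step 5 it is 7 + 5·(-6) = -23.
The second coordinate repeats the cycle [5, -9] with period 2; step 5 mod 2 = 1, giving -9.
The third coordinate changes by +1 each step, so at step 5 it is -7 + 5·(1) = -2.

<-23, -9, -2>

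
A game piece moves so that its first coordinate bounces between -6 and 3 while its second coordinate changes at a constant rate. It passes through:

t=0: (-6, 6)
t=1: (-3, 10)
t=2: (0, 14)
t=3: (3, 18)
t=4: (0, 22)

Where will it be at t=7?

The first coordinate reflects between -6 and 3, moving 3 per step.
  step 5: 0 → -3
  step 6: -3 → -6
  step 7: -6 → -3
The second coordinate changes by +4 each step: at step 7 it is 34.

(-3, 34)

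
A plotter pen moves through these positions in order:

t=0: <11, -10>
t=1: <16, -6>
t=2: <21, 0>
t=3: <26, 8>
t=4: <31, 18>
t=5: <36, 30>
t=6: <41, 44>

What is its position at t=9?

First differences are <+5, +4>, <+5, +6>, <+5, +8>, <+5, +10>, <+5, +12>, <+5, +14>; their common second difference is <+0, +2> (constant acceleration).
step 7: <41, 44> + <+5, +16> → <46, 60>
step 8: <46, 60> + <+5, +18> → <51, 78>
step 9: <51, 78> + <+5, +20> → <56, 98>

<56, 98>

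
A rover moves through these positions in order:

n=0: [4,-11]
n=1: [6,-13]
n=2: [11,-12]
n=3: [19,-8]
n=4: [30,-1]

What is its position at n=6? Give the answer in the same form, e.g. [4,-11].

Taking differences between consecutive positions: [+2,-2], [+5,+1], [+8,+4], [+11,+7]. These grow by [+3,+3] each step.
step 5: [30,-1] + [+14,+10] → [44,9]
step 6: [44,9] + [+17,+13] → [61,22]

[61,22]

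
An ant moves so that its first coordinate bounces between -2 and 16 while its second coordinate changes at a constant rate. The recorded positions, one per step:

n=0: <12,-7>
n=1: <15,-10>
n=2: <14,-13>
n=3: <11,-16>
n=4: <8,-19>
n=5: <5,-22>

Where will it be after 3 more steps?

The first coordinate reflects between -2 and 16, moving 3 per step.
  step 6: 5 → 2
  step 7: 2 → -1
  step 8: -1 → 0
The second coordinate changes by -3 each step: at step 8 it is -31.

<0,-31>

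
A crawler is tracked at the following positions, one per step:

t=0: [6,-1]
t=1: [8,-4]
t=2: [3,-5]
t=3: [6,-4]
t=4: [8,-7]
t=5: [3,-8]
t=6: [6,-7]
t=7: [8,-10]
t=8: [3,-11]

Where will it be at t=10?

[8,-13]

Differencing gives [+2,-3], [-5,-1], [+3,+1], [+2,-3], [-5,-1], [+3,+1], [+2,-3], [-5,-1]. This is the pattern [+2,-3], [-5,-1], [+3,+1] repeated.
step 9: apply [+3,+1] → [6,-10]
step 10: apply [+2,-3] → [8,-13]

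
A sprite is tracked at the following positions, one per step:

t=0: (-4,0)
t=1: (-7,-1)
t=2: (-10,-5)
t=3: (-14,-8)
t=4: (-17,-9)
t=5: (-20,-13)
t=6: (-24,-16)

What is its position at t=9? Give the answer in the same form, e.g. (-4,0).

(-34,-24)

Step-to-step displacements: (-3,-1), (-3,-4), (-4,-3), (-3,-1), (-3,-4), (-4,-3) — a repeating cycle of length 3.
step 7: apply (-3,-1) → (-27,-17)
step 8: apply (-3,-4) → (-30,-21)
step 9: apply (-4,-3) → (-34,-24)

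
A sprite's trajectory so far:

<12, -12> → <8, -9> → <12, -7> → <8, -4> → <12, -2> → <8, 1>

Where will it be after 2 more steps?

<8, 6>

Differencing gives <-4, +3>, <+4, +2>, <-4, +3>, <+4, +2>, <-4, +3>. This is the pattern <-4, +3>, <+4, +2> repeated.
step 6: apply <+4, +2> → <12, 3>
step 7: apply <-4, +3> → <8, 6>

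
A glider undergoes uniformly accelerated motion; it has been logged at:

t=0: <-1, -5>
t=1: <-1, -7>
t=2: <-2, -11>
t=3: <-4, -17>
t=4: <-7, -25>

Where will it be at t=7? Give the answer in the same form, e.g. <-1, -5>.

<-22, -61>

Taking differences between consecutive positions: <+0, -2>, <-1, -4>, <-2, -6>, <-3, -8>. These grow by <-1, -2> each step.
step 5: <-7, -25> + <-4, -10> → <-11, -35>
step 6: <-11, -35> + <-5, -12> → <-16, -47>
step 7: <-16, -47> + <-6, -14> → <-22, -61>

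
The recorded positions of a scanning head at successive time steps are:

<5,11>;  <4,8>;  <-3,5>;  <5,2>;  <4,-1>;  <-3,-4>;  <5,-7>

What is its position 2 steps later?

The first coordinate repeats the cycle [5, 4, -3] with period 3; step 8 mod 3 = 2, giving -3.
The second coordinate changes by -3 each step, so at step 8 it is 11 + 8·(-3) = -13.

<-3,-13>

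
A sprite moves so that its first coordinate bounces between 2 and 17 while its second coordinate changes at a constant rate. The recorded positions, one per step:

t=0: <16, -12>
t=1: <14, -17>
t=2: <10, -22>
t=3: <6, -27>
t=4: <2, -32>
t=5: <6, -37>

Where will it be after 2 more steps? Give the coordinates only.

<14, -47>

The first coordinate travels 4 per step and bounces off the walls at 2 and 17.
  step 6: 6 → 10
  step 7: 10 → 14
The second coordinate changes by -5 each step: at step 7 it is -47.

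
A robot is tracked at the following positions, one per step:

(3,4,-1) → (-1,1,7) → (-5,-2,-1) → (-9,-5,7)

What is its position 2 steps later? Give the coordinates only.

First: linear, -4 per step → -17 at step 5.
Second: linear, -3 per step → -11 at step 5.
Third: cycles through -1, 7 every 2 steps. Step 5 lands at position 1 of the cycle → 7.

(-17,-11,7)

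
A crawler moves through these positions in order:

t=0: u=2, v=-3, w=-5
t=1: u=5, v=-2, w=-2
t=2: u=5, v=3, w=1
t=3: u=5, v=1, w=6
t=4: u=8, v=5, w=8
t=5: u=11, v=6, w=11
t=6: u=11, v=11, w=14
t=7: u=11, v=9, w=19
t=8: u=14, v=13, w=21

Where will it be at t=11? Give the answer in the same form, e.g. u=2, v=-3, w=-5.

u=17, v=17, w=32

Differencing gives (+3, +1, +3), (+0, +5, +3), (+0, -2, +5), (+3, +4, +2), (+3, +1, +3), (+0, +5, +3), (+0, -2, +5), (+3, +4, +2). This is the pattern (+3, +1, +3), (+0, +5, +3), (+0, -2, +5), (+3, +4, +2) repeated.
step 9: apply (+3, +1, +3) → u=17, v=14, w=24
step 10: apply (+0, +5, +3) → u=17, v=19, w=27
step 11: apply (+0, -2, +5) → u=17, v=17, w=32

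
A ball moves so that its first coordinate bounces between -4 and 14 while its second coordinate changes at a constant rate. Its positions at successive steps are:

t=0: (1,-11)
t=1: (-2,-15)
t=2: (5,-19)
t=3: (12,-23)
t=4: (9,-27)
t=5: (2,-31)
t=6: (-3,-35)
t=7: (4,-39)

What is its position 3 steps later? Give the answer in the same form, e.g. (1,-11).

(3,-51)

The first coordinate reflects between -4 and 14, moving 7 per step.
  step 8: 4 → 11
  step 9: 11 → 10
  step 10: 10 → 3
The second coordinate changes by -4 each step: at step 10 it is -51.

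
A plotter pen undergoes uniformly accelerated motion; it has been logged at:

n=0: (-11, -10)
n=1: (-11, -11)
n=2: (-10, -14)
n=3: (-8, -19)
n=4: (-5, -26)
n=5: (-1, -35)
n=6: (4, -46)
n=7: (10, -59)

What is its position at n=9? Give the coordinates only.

Successive displacements: (+0, -1), (+1, -3), (+2, -5), (+3, -7), (+4, -9), (+5, -11), (+6, -13) — each changes by (+1, -2).
step 8: (10, -59) + (+7, -15) → (17, -74)
step 9: (17, -74) + (+8, -17) → (25, -91)

(25, -91)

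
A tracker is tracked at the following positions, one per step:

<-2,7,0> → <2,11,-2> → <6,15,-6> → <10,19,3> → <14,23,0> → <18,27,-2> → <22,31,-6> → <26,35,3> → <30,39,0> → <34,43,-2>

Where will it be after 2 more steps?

First: linear, +4 per step → 42 at step 11.
Second: linear, +4 per step → 51 at step 11.
Third: cycles through 0, -2, -6, 3 every 4 steps. Step 11 lands at position 3 of the cycle → 3.

<42,51,3>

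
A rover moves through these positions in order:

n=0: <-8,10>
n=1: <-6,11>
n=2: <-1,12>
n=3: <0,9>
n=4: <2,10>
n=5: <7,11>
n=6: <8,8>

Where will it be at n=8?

Differencing gives <+2,+1>, <+5,+1>, <+1,-3>, <+2,+1>, <+5,+1>, <+1,-3>. This is the pattern <+2,+1>, <+5,+1>, <+1,-3> repeated.
step 7: apply <+2,+1> → <10,9>
step 8: apply <+5,+1> → <15,10>

<15,10>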